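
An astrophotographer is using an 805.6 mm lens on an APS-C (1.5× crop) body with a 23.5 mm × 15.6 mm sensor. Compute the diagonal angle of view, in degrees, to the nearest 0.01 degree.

Sensor diagonal = √(23.5² + 15.6²) = √795.6100 ≈ 28.2066 mm.
Angle of view α = 2·arctan(d/2f) with d = 28.2066 mm and f = 805.6 mm.
d/2f = 0.01751; arctan(0.01751) ≈ 1.0029°, so α ≈ 2.0059°.

2.01°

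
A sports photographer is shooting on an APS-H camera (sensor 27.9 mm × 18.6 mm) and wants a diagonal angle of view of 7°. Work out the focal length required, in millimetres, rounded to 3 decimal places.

274.119 mm

Sensor diagonal = √(27.9² + 18.6²) = √1124.3700 ≈ 33.5316 mm.
From α = 2·arctan(d/2f) we get f = d / (2·tan(α/2)).
With d = 33.5316 mm and α/2 = 3.5°, tan(α/2) ≈ 0.06116, so f ≈ 33.5316 / 0.12233 ≈ 274.1186 mm.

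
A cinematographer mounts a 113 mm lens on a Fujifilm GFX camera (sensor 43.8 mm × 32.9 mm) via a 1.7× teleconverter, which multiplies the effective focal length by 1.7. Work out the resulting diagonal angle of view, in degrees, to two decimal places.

16.23°

Effective focal length f = 113 × 1.7 = 192.1 mm.
Sensor diagonal = √(43.8² + 32.9²) = √3000.8500 ≈ 54.7800 mm.
α = 2·arctan(54.780 / (2 × 192.1)) = 2·arctan(0.14258) ≈ 16.2293°.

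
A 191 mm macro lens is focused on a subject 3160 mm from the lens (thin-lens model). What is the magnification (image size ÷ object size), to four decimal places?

Thin lens: 1/f = 1/dₒ + 1/dᵢ → 1/dᵢ = 1/191 − 1/3160 = 0.0049191 mm⁻¹, so dᵢ ≈ 203.2873 mm.
Magnification m = dᵢ/dₒ = 203.2873/3160 ≈ 0.06433.

0.0643×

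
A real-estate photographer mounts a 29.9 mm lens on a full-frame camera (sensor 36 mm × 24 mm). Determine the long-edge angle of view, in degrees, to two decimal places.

Angle of view α = 2·arctan(w/2f) with w = 36 mm and f = 29.9 mm.
w/2f = 0.60201; arctan(0.60201) ≈ 31.0482°, so α ≈ 62.0964°.

62.10°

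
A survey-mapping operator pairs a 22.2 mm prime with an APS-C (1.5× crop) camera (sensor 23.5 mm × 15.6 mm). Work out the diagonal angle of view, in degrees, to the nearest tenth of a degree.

Sensor diagonal = √(23.5² + 15.6²) = √795.6100 ≈ 28.2066 mm.
Angle of view α = 2·arctan(d/2f) with d = 28.2066 mm and f = 22.2 mm.
d/2f = 0.63528; arctan(0.63528) ≈ 32.4271°, so α ≈ 64.8542°.

64.9°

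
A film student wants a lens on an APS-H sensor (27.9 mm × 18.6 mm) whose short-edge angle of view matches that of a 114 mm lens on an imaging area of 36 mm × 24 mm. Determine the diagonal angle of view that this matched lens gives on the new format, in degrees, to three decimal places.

21.490°

Equal short-edge AOV ⇒ f₂ = f₁ · 18.6/24 = 114 × 0.77500 ≈ 88.3500 mm.
Sensor diagonal = √(27.9² + 18.6²) = √1124.3700 ≈ 33.5316 mm.
Diagonal AOV on the new format = 2·arctan(33.5316 / (2 × 88.3500)) = 2·arctan(0.18977) ≈ 21.4900°.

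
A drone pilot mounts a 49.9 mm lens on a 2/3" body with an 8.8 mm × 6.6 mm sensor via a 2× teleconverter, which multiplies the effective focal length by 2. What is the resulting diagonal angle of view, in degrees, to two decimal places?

Effective focal length f = 49.9 × 2 = 99.8 mm.
Sensor diagonal = √(8.8² + 6.6²) = √121.0000 ≈ 11.0000 mm.
α = 2·arctan(11.000 / (2 × 99.8)) = 2·arctan(0.05511) ≈ 6.3088°.

6.31°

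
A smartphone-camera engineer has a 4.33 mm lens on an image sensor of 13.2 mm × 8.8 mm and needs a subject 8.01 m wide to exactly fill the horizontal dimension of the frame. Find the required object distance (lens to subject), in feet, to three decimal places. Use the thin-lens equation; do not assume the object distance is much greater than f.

W: 8.01 m = 8010 mm.
Magnification m = w/W = dᵢ/dₒ; combined with 1/f = 1/dₒ + 1/dᵢ this gives dₒ = f·(1 + W/w).
dₒ = 4.33 mm × (1 + 8010/13.2) = 4.33 × 607.8182 ≈ 2631.853 mm = 2631.853/304.8 ft = 8.63469 ft.

8.635 ft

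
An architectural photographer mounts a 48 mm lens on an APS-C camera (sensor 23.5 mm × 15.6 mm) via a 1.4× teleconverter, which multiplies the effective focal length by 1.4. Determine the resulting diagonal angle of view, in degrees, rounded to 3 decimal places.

Effective focal length f = 48 × 1.4 = 67.2 mm.
Sensor diagonal = √(23.5² + 15.6²) = √795.6100 ≈ 28.2066 mm.
α = 2·arctan(28.207 / (2 × 67.2)) = 2·arctan(0.20987) ≈ 23.7053°.

23.705°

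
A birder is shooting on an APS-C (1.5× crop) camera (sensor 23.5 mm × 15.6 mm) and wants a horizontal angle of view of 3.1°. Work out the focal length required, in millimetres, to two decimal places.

From α = 2·arctan(w/2f) we get f = w / (2·tan(α/2)).
With w = 23.5 mm and α/2 = 1.55°, tan(α/2) ≈ 0.02706, so f ≈ 23.5 / 0.05412 ≈ 434.2330 mm.

434.23 mm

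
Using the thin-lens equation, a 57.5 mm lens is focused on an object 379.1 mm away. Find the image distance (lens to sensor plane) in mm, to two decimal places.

1/dᵢ = 1/f − 1/dₒ = 1/57.5 − 1/379.1 = 0.0147535 mm⁻¹.
dᵢ = 1/0.0147535 ≈ 67.7806 mm.

67.78 mm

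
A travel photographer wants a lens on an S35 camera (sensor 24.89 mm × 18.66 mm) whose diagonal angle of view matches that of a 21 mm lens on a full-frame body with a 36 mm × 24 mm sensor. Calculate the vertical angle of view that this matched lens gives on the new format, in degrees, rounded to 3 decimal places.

63.427°

Sensor diagonal = √(36² + 24²) = √1872.0000 ≈ 43.2666 mm.
Sensor diagonal = √(24.89² + 18.66²) = √967.7077 ≈ 31.1080 mm.
Equal diagonal AOV ⇒ f₂ = f₁ · 31.1080/43.2666 = 21 × 0.71898 ≈ 15.0987 mm.
Vertical AOV on the new format = 2·arctan(18.66 / (2 × 15.0987)) = 2·arctan(0.61794) ≈ 63.4268°.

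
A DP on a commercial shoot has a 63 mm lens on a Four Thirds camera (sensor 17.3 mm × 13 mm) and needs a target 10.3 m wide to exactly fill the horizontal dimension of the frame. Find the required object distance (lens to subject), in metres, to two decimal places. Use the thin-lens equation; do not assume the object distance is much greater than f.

37.57 m

W: 10.3 m = 10300 mm.
Magnification m = w/W = dᵢ/dₒ; combined with 1/f = 1/dₒ + 1/dᵢ this gives dₒ = f·(1 + W/w).
dₒ = 63 mm × (1 + 10300/17.3) = 63 × 596.3757 ≈ 37571.671 mm = 37.5717 m.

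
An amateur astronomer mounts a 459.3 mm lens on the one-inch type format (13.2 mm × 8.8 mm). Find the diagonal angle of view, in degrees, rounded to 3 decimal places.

1.979°

Sensor diagonal = √(13.2² + 8.8²) = √251.6800 ≈ 15.8644 mm.
Angle of view α = 2·arctan(d/2f) with d = 15.8644 mm and f = 459.3 mm.
d/2f = 0.01727; arctan(0.01727) ≈ 0.9894°, so α ≈ 1.9788°.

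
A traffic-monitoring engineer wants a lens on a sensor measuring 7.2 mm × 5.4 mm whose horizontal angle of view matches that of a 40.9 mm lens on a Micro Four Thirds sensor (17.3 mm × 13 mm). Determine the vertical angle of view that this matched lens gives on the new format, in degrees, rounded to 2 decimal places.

18.03°

Equal horizontal AOV ⇒ f₂ = f₁ · 7.2/17.3 = 40.9 × 0.41618 ≈ 17.0220 mm.
Vertical AOV on the new format = 2·arctan(5.4 / (2 × 17.0220)) = 2·arctan(0.15862) ≈ 18.0262°.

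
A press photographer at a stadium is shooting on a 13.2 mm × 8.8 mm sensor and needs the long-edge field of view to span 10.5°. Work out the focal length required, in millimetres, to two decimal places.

71.83 mm

From α = 2·arctan(w/2f) we get f = w / (2·tan(α/2)).
With w = 13.2 mm and α/2 = 5.25°, tan(α/2) ≈ 0.09189, so f ≈ 13.2 / 0.18377 ≈ 71.8273 mm.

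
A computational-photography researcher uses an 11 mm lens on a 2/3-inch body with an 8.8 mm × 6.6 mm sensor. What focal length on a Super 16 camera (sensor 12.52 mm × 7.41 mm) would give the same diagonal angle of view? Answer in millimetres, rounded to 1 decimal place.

Sensor diagonal = √(8.8² + 6.6²) = √121.0000 ≈ 11.0000 mm.
Sensor diagonal = √(12.52² + 7.41²) = √211.6585 ≈ 14.5485 mm.
Equal angle of view means equal diagonal/f ratio, so f₂ = f₁ · (diagonal₂/diagonal₁) = 11 × 14.5485/11.0000.
f₂ = 11 × 1.32259 ≈ 14.548 mm.

14.5 mm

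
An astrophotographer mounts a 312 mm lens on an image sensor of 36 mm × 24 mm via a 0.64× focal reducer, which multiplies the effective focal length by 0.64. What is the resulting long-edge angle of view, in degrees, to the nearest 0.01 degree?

Effective focal length f = 312 × 0.64 = 199.68 mm.
α = 2·arctan(36 / (2 × 199.68)) = 2·arctan(0.09014) ≈ 10.3019°.

10.30°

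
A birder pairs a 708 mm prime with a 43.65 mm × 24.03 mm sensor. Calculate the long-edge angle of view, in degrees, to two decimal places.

3.53°

Angle of view α = 2·arctan(w/2f) with w = 43.65 mm and f = 708 mm.
w/2f = 0.03083; arctan(0.03083) ≈ 1.7657°, so α ≈ 3.5313°.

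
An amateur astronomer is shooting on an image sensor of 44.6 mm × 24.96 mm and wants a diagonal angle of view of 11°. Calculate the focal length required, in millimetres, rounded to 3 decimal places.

265.395 mm

Sensor diagonal = √(44.6² + 24.96²) = √2612.1616 ≈ 51.1093 mm.
From α = 2·arctan(d/2f) we get f = d / (2·tan(α/2)).
With d = 51.1093 mm and α/2 = 5.5°, tan(α/2) ≈ 0.09629, so f ≈ 51.1093 / 0.19258 ≈ 265.3952 mm.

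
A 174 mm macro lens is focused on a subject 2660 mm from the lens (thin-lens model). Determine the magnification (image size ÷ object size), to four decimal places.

0.0700×

Thin lens: 1/f = 1/dₒ + 1/dᵢ → 1/dᵢ = 1/174 − 1/2660 = 0.0053712 mm⁻¹, so dᵢ ≈ 186.1786 mm.
Magnification m = dᵢ/dₒ = 186.1786/2660 ≈ 0.06999.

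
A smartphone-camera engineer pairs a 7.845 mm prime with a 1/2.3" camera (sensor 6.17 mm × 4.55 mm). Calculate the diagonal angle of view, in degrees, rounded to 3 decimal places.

Sensor diagonal = √(6.17² + 4.55²) = √58.7714 ≈ 7.6663 mm.
Angle of view α = 2·arctan(d/2f) with d = 7.6663 mm and f = 7.845 mm.
d/2f = 0.48861; arctan(0.48861) ≈ 26.0405°, so α ≈ 52.0810°.

52.081°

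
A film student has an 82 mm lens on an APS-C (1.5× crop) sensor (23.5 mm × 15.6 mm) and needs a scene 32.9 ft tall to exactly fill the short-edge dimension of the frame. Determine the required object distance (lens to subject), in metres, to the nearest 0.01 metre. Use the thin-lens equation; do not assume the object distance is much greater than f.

W: 32.9 ft × 304.8 mm/ft = 10027.92 mm.
Magnification m = h/W = dᵢ/dₒ; combined with 1/f = 1/dₒ + 1/dᵢ this gives dₒ = f·(1 + W/h).
dₒ = 82 mm × (1 + 10027.9/15.6) = 82 × 643.8154 ≈ 52792.860 mm = 52.7929 m.

52.79 m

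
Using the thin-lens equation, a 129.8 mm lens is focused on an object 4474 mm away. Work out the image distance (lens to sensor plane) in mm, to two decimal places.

1/dᵢ = 1/f − 1/dₒ = 1/129.8 − 1/4474 = 0.0074806 mm⁻¹.
dᵢ = 1/0.0074806 ≈ 133.6783 mm.

133.68 mm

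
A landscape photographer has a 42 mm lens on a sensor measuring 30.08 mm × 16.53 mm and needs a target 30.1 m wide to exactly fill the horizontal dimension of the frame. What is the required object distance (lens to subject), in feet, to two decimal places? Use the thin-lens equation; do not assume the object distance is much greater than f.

W: 30.1 m = 30100 mm.
Magnification m = w/W = dᵢ/dₒ; combined with 1/f = 1/dₒ + 1/dᵢ this gives dₒ = f·(1 + W/w).
dₒ = 42 mm × (1 + 30100/30.08) = 42 × 1001.6649 ≈ 42069.926 mm = 42069.926/304.8 ft = 138.025 ft.

138.02 ft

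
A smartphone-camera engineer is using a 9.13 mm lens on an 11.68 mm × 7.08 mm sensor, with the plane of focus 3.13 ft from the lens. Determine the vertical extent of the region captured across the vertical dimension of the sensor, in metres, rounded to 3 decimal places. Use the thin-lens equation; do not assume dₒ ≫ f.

dₒ: 3.13 ft × 304.8 mm/ft = 954.02 mm.
Similar triangles through the lens centre give W/dₒ = h/dᵢ; with 1/f = 1/dₒ + 1/dᵢ this gives W = h·(dₒ − f)/f.
W = 7.08 mm × (954.024 − 9.13) / 9.13 = 7.08 × 103.4933 ≈ 732.733 mm = 0.732733 m.

0.733 m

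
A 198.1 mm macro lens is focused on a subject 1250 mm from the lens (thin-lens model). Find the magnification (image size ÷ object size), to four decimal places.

Thin lens: 1/f = 1/dₒ + 1/dᵢ → 1/dᵢ = 1/198.1 − 1/1250 = 0.0042480 mm⁻¹, so dᵢ ≈ 235.4074 mm.
Magnification m = dᵢ/dₒ = 235.4074/1250 ≈ 0.18833.

0.1883×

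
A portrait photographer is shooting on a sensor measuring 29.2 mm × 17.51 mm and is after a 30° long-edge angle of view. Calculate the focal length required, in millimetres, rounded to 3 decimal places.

From α = 2·arctan(w/2f) we get f = w / (2·tan(α/2)).
With w = 29.2 mm and α/2 = 15°, tan(α/2) ≈ 0.26795, so f ≈ 29.2 / 0.53590 ≈ 54.4879 mm.

54.488 mm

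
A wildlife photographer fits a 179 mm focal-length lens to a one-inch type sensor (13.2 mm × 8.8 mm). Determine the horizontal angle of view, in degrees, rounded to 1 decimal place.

4.2°

Angle of view α = 2·arctan(w/2f) with w = 13.2 mm and f = 179 mm.
w/2f = 0.03687; arctan(0.03687) ≈ 2.1116°, so α ≈ 4.2233°.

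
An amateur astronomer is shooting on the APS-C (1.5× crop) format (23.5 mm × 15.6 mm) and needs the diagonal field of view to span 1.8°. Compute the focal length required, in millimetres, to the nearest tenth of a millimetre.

897.8 mm

Sensor diagonal = √(23.5² + 15.6²) = √795.6100 ≈ 28.2066 mm.
From α = 2·arctan(d/2f) we get f = d / (2·tan(α/2)).
With d = 28.2066 mm and α/2 = 0.9°, tan(α/2) ≈ 0.01571, so f ≈ 28.2066 / 0.03142 ≈ 897.7688 mm.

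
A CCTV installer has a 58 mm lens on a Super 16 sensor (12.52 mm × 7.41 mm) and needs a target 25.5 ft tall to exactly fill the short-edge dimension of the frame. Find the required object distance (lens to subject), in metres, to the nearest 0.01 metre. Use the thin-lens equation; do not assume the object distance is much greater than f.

60.89 m

W: 25.5 ft × 304.8 mm/ft = 7772.40 mm.
Magnification m = h/W = dᵢ/dₒ; combined with 1/f = 1/dₒ + 1/dᵢ this gives dₒ = f·(1 + W/h).
dₒ = 58 mm × (1 + 7772.4/7.41) = 58 × 1049.9068 ≈ 60894.597 mm = 60.8946 m.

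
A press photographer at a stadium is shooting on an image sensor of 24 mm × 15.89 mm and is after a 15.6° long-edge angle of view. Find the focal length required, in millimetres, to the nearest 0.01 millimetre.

From α = 2·arctan(w/2f) we get f = w / (2·tan(α/2)).
With w = 24 mm and α/2 = 7.8°, tan(α/2) ≈ 0.13698, so f ≈ 24 / 0.27397 ≈ 87.6021 mm.

87.60 mm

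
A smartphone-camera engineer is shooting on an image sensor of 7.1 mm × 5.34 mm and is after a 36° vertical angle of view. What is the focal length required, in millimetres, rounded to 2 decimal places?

8.22 mm

From α = 2·arctan(h/2f) we get f = h / (2·tan(α/2)).
With h = 5.34 mm and α/2 = 18°, tan(α/2) ≈ 0.32492, so f ≈ 5.34 / 0.64984 ≈ 8.2174 mm.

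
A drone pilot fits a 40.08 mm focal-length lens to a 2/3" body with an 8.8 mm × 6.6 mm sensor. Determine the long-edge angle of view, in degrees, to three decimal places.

12.530°

Angle of view α = 2·arctan(w/2f) with w = 8.8 mm and f = 40.08 mm.
w/2f = 0.10978; arctan(0.10978) ≈ 6.2649°, so α ≈ 12.5297°.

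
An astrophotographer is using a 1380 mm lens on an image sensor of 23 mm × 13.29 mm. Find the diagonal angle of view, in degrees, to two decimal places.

1.10°

Sensor diagonal = √(23² + 13.29²) = √705.6241 ≈ 26.5636 mm.
Angle of view α = 2·arctan(d/2f) with d = 26.5636 mm and f = 1380 mm.
d/2f = 0.00962; arctan(0.00962) ≈ 0.5514°, so α ≈ 1.1029°.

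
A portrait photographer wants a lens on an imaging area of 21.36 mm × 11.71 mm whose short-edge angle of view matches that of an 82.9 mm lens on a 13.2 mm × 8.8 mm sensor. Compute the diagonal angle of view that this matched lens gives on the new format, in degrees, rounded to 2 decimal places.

12.60°

Equal short-edge AOV ⇒ f₂ = f₁ · 11.71/8.8 = 82.9 × 1.33068 ≈ 110.3135 mm.
Sensor diagonal = √(21.36² + 11.71²) = √593.3737 ≈ 24.3593 mm.
Diagonal AOV on the new format = 2·arctan(24.3593 / (2 × 110.3135)) = 2·arctan(0.11041) ≈ 12.6009°.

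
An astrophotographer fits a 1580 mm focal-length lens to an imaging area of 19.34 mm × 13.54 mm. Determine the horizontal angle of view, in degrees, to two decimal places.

0.70°

Angle of view α = 2·arctan(w/2f) with w = 19.34 mm and f = 1580 mm.
w/2f = 0.00612; arctan(0.00612) ≈ 0.3507°, so α ≈ 0.7013°.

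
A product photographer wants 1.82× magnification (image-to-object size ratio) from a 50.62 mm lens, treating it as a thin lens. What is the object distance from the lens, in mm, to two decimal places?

78.43 mm

With m = dᵢ/dₒ and 1/f = 1/dₒ + 1/dᵢ, substituting dᵢ = m·dₒ gives 1/f = (1 + 1/m)/dₒ, hence dₒ = f·(1 + 1/m).
dₒ = 50.62 × (1 + 1/1.82) = 50.62 × 1.54945 ≈ 78.433 mm.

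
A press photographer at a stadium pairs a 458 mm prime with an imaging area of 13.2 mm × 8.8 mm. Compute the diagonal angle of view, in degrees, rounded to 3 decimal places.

1.984°

Sensor diagonal = √(13.2² + 8.8²) = √251.6800 ≈ 15.8644 mm.
Angle of view α = 2·arctan(d/2f) with d = 15.8644 mm and f = 458 mm.
d/2f = 0.01732; arctan(0.01732) ≈ 0.9922°, so α ≈ 1.9844°.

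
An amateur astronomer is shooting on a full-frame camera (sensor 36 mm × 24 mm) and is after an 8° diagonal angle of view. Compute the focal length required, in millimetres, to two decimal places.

309.37 mm

Sensor diagonal = √(36² + 24²) = √1872.0000 ≈ 43.2666 mm.
From α = 2·arctan(d/2f) we get f = d / (2·tan(α/2)).
With d = 43.2666 mm and α/2 = 4°, tan(α/2) ≈ 0.06993, so f ≈ 43.2666 / 0.13985 ≈ 309.3707 mm.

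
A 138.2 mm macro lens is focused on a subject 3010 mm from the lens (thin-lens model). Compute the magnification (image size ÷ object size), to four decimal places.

Thin lens: 1/f = 1/dₒ + 1/dᵢ → 1/dᵢ = 1/138.2 − 1/3010 = 0.0069037 mm⁻¹, so dᵢ ≈ 144.8506 mm.
Magnification m = dᵢ/dₒ = 144.8506/3010 ≈ 0.04812.

0.0481×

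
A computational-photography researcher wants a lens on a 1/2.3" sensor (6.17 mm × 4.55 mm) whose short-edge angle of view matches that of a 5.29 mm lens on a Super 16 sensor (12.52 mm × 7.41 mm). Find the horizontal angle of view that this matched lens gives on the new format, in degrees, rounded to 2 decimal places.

Equal short-edge AOV ⇒ f₂ = f₁ · 4.55/7.41 = 5.29 × 0.61404 ≈ 3.2482 mm.
Horizontal AOV on the new format = 2·arctan(6.17 / (2 × 3.2482)) = 2·arctan(0.94974) ≈ 87.0469°.

87.05°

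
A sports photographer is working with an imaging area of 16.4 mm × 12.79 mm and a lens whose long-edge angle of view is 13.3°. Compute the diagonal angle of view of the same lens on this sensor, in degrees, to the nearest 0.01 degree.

From the long-edge AOV: f = 16.4 / (2·tan(6.65°)) = 16.4 / 0.23318 ≈ 70.3329 mm.
Sensor diagonal = √(16.4² + 12.79²) = √432.5441 ≈ 20.7977 mm.
Diagonal AOV = 2·arctan(20.7977 / (2 × 70.3329)) = 2·arctan(0.14785) ≈ 16.8207°.

16.82°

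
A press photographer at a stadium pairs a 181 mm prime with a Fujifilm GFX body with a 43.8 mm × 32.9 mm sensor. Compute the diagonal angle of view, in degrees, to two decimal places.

17.21°

Sensor diagonal = √(43.8² + 32.9²) = √3000.8500 ≈ 54.7800 mm.
Angle of view α = 2·arctan(d/2f) with d = 54.7800 mm and f = 181 mm.
d/2f = 0.15133; arctan(0.15133) ≈ 8.6051°, so α ≈ 17.2101°.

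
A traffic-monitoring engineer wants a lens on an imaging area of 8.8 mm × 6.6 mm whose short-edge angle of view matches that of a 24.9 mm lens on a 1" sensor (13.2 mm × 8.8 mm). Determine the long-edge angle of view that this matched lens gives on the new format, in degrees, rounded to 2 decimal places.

Equal short-edge AOV ⇒ f₂ = f₁ · 6.6/8.8 = 24.9 × 0.75000 ≈ 18.6750 mm.
Long-edge AOV on the new format = 2·arctan(8.8 / (2 × 18.6750)) = 2·arctan(0.23561) ≈ 26.5152°.

26.52°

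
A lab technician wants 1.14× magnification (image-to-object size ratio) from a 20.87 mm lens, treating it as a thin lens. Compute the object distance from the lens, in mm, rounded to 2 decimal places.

With m = dᵢ/dₒ and 1/f = 1/dₒ + 1/dᵢ, substituting dᵢ = m·dₒ gives 1/f = (1 + 1/m)/dₒ, hence dₒ = f·(1 + 1/m).
dₒ = 20.87 × (1 + 1/1.14) = 20.87 × 1.87719 ≈ 39.177 mm.

39.18 mm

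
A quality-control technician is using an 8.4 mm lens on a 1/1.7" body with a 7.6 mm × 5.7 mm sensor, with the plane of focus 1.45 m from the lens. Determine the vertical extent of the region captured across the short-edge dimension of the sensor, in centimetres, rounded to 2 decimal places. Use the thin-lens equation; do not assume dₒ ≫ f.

dₒ: 1.45 m = 1450 mm.
Similar triangles through the lens centre give W/dₒ = h/dᵢ; with 1/f = 1/dₒ + 1/dᵢ this gives W = h·(dₒ − f)/f.
W = 5.7 mm × (1450 − 8.4) / 8.4 = 5.7 × 171.6190 ≈ 978.229 mm = 97.8229 cm.

97.82 cm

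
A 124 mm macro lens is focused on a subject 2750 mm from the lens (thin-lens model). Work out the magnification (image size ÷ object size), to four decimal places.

Thin lens: 1/f = 1/dₒ + 1/dᵢ → 1/dᵢ = 1/124 − 1/2750 = 0.0077009 mm⁻¹, so dᵢ ≈ 129.8553 mm.
Magnification m = dᵢ/dₒ = 129.8553/2750 ≈ 0.04722.

0.0472×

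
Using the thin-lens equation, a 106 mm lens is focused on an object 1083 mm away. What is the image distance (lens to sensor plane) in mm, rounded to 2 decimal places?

1/dᵢ = 1/f − 1/dₒ = 1/106 − 1/1083 = 0.0085106 mm⁻¹.
dᵢ = 1/0.0085106 ≈ 117.5005 mm.

117.50 mm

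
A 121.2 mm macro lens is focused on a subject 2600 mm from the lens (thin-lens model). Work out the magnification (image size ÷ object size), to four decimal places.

Thin lens: 1/f = 1/dₒ + 1/dᵢ → 1/dᵢ = 1/121.2 − 1/2600 = 0.0078662 mm⁻¹, so dᵢ ≈ 127.1260 mm.
Magnification m = dᵢ/dₒ = 127.1260/2600 ≈ 0.04889.

0.0489×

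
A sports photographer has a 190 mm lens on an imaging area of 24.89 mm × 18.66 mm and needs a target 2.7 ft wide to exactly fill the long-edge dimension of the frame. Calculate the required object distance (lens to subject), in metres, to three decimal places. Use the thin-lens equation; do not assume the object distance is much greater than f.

W: 2.7 ft × 304.8 mm/ft = 822.96 mm.
Magnification m = w/W = dᵢ/dₒ; combined with 1/f = 1/dₒ + 1/dᵢ this gives dₒ = f·(1 + W/w).
dₒ = 190 mm × (1 + 822.96/24.89) = 190 × 34.0639 ≈ 6472.137 mm = 6.47214 m.

6.472 m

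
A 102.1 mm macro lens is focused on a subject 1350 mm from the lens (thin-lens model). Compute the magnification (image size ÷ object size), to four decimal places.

Thin lens: 1/f = 1/dₒ + 1/dᵢ → 1/dᵢ = 1/102.1 − 1/1350 = 0.0090536 mm⁻¹, so dᵢ ≈ 110.4536 mm.
Magnification m = dᵢ/dₒ = 110.4536/1350 ≈ 0.08182.

0.0818×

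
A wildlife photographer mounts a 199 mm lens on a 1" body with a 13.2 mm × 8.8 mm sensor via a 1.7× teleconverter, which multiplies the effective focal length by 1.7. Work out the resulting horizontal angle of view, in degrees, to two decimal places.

Effective focal length f = 199 × 1.7 = 338.3 mm.
α = 2·arctan(13.2 / (2 × 338.3)) = 2·arctan(0.01951) ≈ 2.2353°.

2.24°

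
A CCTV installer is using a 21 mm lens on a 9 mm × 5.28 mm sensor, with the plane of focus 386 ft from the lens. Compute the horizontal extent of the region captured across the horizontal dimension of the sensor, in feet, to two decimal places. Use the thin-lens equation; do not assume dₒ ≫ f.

165.40 ft

dₒ: 386 ft × 304.8 mm/ft = 117652.80 mm.
Similar triangles through the lens centre give W/dₒ = w/dᵢ; with 1/f = 1/dₒ + 1/dᵢ this gives W = w·(dₒ − f)/f.
W = 9 mm × (117653 − 21) / 21 = 9 × 5601.5141 ≈ 50413.627 mm = 50413.627/304.8 ft = 165.399 ft.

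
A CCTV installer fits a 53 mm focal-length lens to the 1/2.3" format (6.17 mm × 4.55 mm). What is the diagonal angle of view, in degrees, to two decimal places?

8.27°

Sensor diagonal = √(6.17² + 4.55²) = √58.7714 ≈ 7.6663 mm.
Angle of view α = 2·arctan(d/2f) with d = 7.6663 mm and f = 53 mm.
d/2f = 0.07232; arctan(0.07232) ≈ 4.1366°, so α ≈ 8.2732°.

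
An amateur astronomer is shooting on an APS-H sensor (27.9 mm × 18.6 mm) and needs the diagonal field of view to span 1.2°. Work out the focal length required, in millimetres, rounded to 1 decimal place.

1601.0 mm

Sensor diagonal = √(27.9² + 18.6²) = √1124.3700 ≈ 33.5316 mm.
From α = 2·arctan(d/2f) we get f = d / (2·tan(α/2)).
With d = 33.5316 mm and α/2 = 0.6°, tan(α/2) ≈ 0.01047, so f ≈ 33.5316 / 0.02094 ≈ 1600.9587 mm.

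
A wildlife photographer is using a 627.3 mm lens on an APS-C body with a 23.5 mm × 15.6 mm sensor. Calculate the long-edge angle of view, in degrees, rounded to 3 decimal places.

2.146°

Angle of view α = 2·arctan(w/2f) with w = 23.5 mm and f = 627.3 mm.
w/2f = 0.01873; arctan(0.01873) ≈ 1.0731°, so α ≈ 2.1462°.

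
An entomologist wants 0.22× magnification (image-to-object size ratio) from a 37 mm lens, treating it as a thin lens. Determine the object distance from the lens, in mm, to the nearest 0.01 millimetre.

With m = dᵢ/dₒ and 1/f = 1/dₒ + 1/dᵢ, substituting dᵢ = m·dₒ gives 1/f = (1 + 1/m)/dₒ, hence dₒ = f·(1 + 1/m).
dₒ = 37 × (1 + 1/0.22) = 37 × 5.54545 ≈ 205.182 mm.

205.18 mm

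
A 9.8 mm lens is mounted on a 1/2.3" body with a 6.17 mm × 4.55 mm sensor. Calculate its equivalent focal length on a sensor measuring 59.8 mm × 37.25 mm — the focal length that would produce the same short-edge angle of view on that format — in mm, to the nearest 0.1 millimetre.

Equal angle of view means equal height/f ratio, so f₂ = f₁ · (height₂/height₁) = 9.8 × 37.25/4.55.
f₂ = 9.8 × 8.18681 ≈ 80.231 mm.

80.2 mm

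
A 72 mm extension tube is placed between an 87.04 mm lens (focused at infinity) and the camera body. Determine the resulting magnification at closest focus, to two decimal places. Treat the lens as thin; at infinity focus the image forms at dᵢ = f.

0.83×

The tube moves the image plane from f to f + e, so dᵢ = 87.04 + 72 = 159.04 mm. Focus is achieved when 1/f = 1/dₒ + 1/dᵢ, giving dₒ = 1/(1/f − 1/(f+e)).
Magnification m = dᵢ/dₒ = (f+e)·(1/f − 1/(f+e)) = e/f = 72/87.04 ≈ 0.8272.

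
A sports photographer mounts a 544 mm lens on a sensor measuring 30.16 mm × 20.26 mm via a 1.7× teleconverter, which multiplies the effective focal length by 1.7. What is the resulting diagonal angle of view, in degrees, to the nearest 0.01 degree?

Effective focal length f = 544 × 1.7 = 924.8 mm.
Sensor diagonal = √(30.16² + 20.26²) = √1320.0932 ≈ 36.3331 mm.
α = 2·arctan(36.333 / (2 × 924.8)) = 2·arctan(0.01964) ≈ 2.2507°.

2.25°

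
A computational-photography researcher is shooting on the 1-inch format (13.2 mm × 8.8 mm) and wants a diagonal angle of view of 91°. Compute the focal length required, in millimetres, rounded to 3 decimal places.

Sensor diagonal = √(13.2² + 8.8²) = √251.6800 ≈ 15.8644 mm.
From α = 2·arctan(d/2f) we get f = d / (2·tan(α/2)).
With d = 15.8644 mm and α/2 = 45.5°, tan(α/2) ≈ 1.01761, so f ≈ 15.8644 / 2.03521 ≈ 7.7950 mm.

7.795 mm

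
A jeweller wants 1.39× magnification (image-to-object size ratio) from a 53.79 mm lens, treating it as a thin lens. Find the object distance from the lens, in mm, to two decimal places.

With m = dᵢ/dₒ and 1/f = 1/dₒ + 1/dᵢ, substituting dᵢ = m·dₒ gives 1/f = (1 + 1/m)/dₒ, hence dₒ = f·(1 + 1/m).
dₒ = 53.79 × (1 + 1/1.39) = 53.79 × 1.71942 ≈ 92.488 mm.

92.49 mm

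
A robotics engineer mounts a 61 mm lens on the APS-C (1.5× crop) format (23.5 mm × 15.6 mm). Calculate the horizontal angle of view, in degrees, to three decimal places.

21.806°

Angle of view α = 2·arctan(w/2f) with w = 23.5 mm and f = 61 mm.
w/2f = 0.19262; arctan(0.19262) ≈ 10.9029°, so α ≈ 21.8059°.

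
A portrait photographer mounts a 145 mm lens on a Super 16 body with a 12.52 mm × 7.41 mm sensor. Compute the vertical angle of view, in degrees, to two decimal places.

Angle of view α = 2·arctan(h/2f) with h = 7.41 mm and f = 145 mm.
h/2f = 0.02555; arctan(0.02555) ≈ 1.4637°, so α ≈ 2.9274°.

2.93°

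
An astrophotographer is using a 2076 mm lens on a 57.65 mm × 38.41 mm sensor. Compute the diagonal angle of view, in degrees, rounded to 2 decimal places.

Sensor diagonal = √(57.65² + 38.41²) = √4798.8506 ≈ 69.2737 mm.
Angle of view α = 2·arctan(d/2f) with d = 69.2737 mm and f = 2076 mm.
d/2f = 0.01668; arctan(0.01668) ≈ 0.9559°, so α ≈ 1.9117°.

1.91°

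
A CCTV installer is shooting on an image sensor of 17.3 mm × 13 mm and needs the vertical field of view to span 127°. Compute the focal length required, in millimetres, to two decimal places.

From α = 2·arctan(h/2f) we get f = h / (2·tan(α/2)).
With h = 13 mm and α/2 = 63.5°, tan(α/2) ≈ 2.00569, so f ≈ 13 / 4.01138 ≈ 3.2408 mm.

3.24 mm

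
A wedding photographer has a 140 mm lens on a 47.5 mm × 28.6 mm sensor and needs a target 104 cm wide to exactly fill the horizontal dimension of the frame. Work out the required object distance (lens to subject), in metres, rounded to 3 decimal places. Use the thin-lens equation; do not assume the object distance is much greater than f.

W: 104 cm = 1040 mm.
Magnification m = w/W = dᵢ/dₒ; combined with 1/f = 1/dₒ + 1/dᵢ this gives dₒ = f·(1 + W/w).
dₒ = 140 mm × (1 + 1040/47.5) = 140 × 22.8947 ≈ 3205.263 mm = 3.20526 m.

3.205 m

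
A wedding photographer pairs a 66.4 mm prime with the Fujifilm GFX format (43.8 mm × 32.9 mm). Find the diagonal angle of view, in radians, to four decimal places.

Sensor diagonal = √(43.8² + 32.9²) = √3000.8500 ≈ 54.7800 mm.
Angle of view α = 2·arctan(d/2f) with d = 54.7800 mm and f = 66.4 mm.
d/2f = 0.41250; arctan(0.41250) ≈ 0.3912 rad, so α ≈ 0.7825 rad.

0.7825 rad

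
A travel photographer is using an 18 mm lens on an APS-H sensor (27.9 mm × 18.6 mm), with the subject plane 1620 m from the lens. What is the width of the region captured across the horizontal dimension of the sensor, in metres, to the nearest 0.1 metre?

2511.0 m

dₒ: 1620 m = 1.62e+06 mm.
Similar triangles through the lens centre give W/dₒ = w/dᵢ; with 1/f = 1/dₒ + 1/dᵢ this gives W = w·(dₒ − f)/f.
W = 27.9 mm × (1.62e+06 − 18) / 18 = 27.9 × 89999.0000 ≈ 2510972.100 mm = 2510.97 m.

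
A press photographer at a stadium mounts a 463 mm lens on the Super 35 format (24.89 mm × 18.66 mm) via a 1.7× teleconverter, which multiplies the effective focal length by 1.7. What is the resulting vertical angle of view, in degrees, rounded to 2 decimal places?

Effective focal length f = 463 × 1.7 = 787.1 mm.
α = 2·arctan(18.66 / (2 × 787.1)) = 2·arctan(0.01185) ≈ 1.3583°.

1.36°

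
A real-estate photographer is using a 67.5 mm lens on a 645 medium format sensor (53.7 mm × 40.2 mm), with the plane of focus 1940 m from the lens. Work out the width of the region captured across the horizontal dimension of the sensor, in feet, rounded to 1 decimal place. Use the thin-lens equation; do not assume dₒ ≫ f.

dₒ: 1940 m = 1.94e+06 mm.
Similar triangles through the lens centre give W/dₒ = w/dᵢ; with 1/f = 1/dₒ + 1/dᵢ this gives W = w·(dₒ − f)/f.
W = 53.7 mm × (1.94e+06 − 67.5) / 67.5 = 53.7 × 28739.7407 ≈ 1543324.078 mm = 1543324.078/304.8 ft = 5063.4 ft.

5063.4 ft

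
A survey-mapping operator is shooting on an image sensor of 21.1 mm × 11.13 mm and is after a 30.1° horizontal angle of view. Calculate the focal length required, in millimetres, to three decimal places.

From α = 2·arctan(w/2f) we get f = w / (2·tan(α/2)).
With w = 21.1 mm and α/2 = 15.05°, tan(α/2) ≈ 0.26888, so f ≈ 21.1 / 0.53777 ≈ 39.2361 mm.

39.236 mm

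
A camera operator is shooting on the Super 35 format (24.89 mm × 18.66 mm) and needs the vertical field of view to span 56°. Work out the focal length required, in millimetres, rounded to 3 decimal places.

From α = 2·arctan(h/2f) we get f = h / (2·tan(α/2)).
With h = 18.66 mm and α/2 = 28°, tan(α/2) ≈ 0.53171, so f ≈ 18.66 / 1.06342 ≈ 17.5472 mm.

17.547 mm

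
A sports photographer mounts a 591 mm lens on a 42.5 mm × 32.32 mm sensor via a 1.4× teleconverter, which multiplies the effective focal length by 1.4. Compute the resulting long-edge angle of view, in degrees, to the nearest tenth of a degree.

Effective focal length f = 591 × 1.4 = 827.4 mm.
α = 2·arctan(42.5 / (2 × 827.4)) = 2·arctan(0.02568) ≈ 2.9424°.

2.9°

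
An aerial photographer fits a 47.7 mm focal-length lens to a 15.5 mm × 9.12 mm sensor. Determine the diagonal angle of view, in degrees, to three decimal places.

21.351°

Sensor diagonal = √(15.5² + 9.12²) = √323.4244 ≈ 17.9840 mm.
Angle of view α = 2·arctan(d/2f) with d = 17.9840 mm and f = 47.7 mm.
d/2f = 0.18851; arctan(0.18851) ≈ 10.6756°, so α ≈ 21.3513°.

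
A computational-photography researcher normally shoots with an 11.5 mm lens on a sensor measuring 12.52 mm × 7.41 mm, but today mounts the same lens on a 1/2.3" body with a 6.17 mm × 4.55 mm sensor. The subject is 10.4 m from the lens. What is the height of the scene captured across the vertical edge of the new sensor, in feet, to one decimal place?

13.5 ft

The focal length stays 11.5 mm; the relevant sensor dimension is now h = 4.55 mm. Object distance dₒ = 10.4 m = 10400 mm.
Thin-lens field height W = h·(dₒ − f)/f = 4.55 × (10400 − 11.5)/11.5 ≈ 4110.233 mm = 4110.233/304.8 ft = 13.485 ft.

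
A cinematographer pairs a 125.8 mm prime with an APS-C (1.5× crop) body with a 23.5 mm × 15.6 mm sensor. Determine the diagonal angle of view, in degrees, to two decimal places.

Sensor diagonal = √(23.5² + 15.6²) = √795.6100 ≈ 28.2066 mm.
Angle of view α = 2·arctan(d/2f) with d = 28.2066 mm and f = 125.8 mm.
d/2f = 0.11211; arctan(0.11211) ≈ 6.3966°, so α ≈ 12.7933°.

12.79°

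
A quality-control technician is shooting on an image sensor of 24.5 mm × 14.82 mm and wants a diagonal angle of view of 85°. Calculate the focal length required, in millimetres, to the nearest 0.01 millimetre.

Sensor diagonal = √(24.5² + 14.82²) = √819.8824 ≈ 28.6336 mm.
From α = 2·arctan(d/2f) we get f = d / (2·tan(α/2)).
With d = 28.6336 mm and α/2 = 42.5°, tan(α/2) ≈ 0.91633, so f ≈ 28.6336 / 1.83266 ≈ 15.6240 mm.

15.62 mm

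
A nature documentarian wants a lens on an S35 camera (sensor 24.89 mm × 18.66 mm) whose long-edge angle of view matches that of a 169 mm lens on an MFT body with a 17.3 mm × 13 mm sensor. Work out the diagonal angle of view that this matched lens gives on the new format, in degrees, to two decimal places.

7.32°

Equal long-edge AOV ⇒ f₂ = f₁ · 24.89/17.3 = 169 × 1.43873 ≈ 243.1451 mm.
Sensor diagonal = √(24.89² + 18.66²) = √967.7077 ≈ 31.1080 mm.
Diagonal AOV on the new format = 2·arctan(31.1080 / (2 × 243.1451)) = 2·arctan(0.06397) ≈ 7.3205°.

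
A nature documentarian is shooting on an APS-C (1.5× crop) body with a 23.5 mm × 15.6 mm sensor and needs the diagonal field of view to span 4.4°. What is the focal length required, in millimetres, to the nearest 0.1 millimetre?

367.1 mm

Sensor diagonal = √(23.5² + 15.6²) = √795.6100 ≈ 28.2066 mm.
From α = 2·arctan(d/2f) we get f = d / (2·tan(α/2)).
With d = 28.2066 mm and α/2 = 2.2°, tan(α/2) ≈ 0.03842, so f ≈ 28.2066 / 0.07683 ≈ 367.1187 mm.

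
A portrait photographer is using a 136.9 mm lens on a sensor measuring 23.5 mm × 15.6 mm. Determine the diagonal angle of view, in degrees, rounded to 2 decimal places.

Sensor diagonal = √(23.5² + 15.6²) = √795.6100 ≈ 28.2066 mm.
Angle of view α = 2·arctan(d/2f) with d = 28.2066 mm and f = 136.9 mm.
d/2f = 0.10302; arctan(0.10302) ≈ 5.8818°, so α ≈ 11.7636°.

11.76°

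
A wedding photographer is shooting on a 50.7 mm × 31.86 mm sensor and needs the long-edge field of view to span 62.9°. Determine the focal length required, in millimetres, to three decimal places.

41.449 mm

From α = 2·arctan(w/2f) we get f = w / (2·tan(α/2)).
With w = 50.7 mm and α/2 = 31.45°, tan(α/2) ≈ 0.61160, so f ≈ 50.7 / 1.22320 ≈ 41.4486 mm.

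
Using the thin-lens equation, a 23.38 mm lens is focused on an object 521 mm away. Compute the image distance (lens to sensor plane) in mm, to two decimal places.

24.48 mm

1/dᵢ = 1/f − 1/dₒ = 1/23.38 − 1/521 = 0.0408522 mm⁻¹.
dᵢ = 1/0.0408522 ≈ 24.4785 mm.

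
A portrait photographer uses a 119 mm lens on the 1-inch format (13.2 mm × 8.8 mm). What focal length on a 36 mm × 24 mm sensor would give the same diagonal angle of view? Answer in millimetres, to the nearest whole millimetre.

Sensor diagonal = √(13.2² + 8.8²) = √251.6800 ≈ 15.8644 mm.
Sensor diagonal = √(36² + 24²) = √1872.0000 ≈ 43.2666 mm.
Equal angle of view means equal diagonal/f ratio, so f₂ = f₁ · (diagonal₂/diagonal₁) = 119 × 43.2666/15.8644.
f₂ = 119 × 2.72727 ≈ 324.545 mm.

325 mm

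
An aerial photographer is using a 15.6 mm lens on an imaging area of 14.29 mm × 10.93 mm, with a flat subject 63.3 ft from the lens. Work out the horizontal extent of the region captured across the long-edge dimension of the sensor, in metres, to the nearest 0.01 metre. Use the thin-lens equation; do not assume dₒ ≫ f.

dₒ: 63.3 ft × 304.8 mm/ft = 19293.84 mm.
Similar triangles through the lens centre give W/dₒ = w/dᵢ; with 1/f = 1/dₒ + 1/dᵢ this gives W = w·(dₒ − f)/f.
W = 14.29 mm × (19293.8 − 15.6) / 15.6 = 14.29 × 1235.7846 ≈ 17659.362 mm = 17.6594 m.

17.66 m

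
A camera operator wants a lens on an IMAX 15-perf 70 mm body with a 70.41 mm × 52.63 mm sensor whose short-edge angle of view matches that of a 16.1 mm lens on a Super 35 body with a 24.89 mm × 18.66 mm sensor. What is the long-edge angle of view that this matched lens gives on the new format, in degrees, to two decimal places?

Equal short-edge AOV ⇒ f₂ = f₁ · 52.63/18.66 = 16.1 × 2.82047 ≈ 45.4096 mm.
Long-edge AOV on the new format = 2·arctan(70.41 / (2 × 45.4096)) = 2·arctan(0.77528) ≈ 75.5712°.

75.57°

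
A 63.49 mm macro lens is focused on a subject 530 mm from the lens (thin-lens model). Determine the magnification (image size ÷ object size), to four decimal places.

Thin lens: 1/f = 1/dₒ + 1/dᵢ → 1/dᵢ = 1/63.49 − 1/530 = 0.0138637 mm⁻¹, so dᵢ ≈ 72.1307 mm.
Magnification m = dᵢ/dₒ = 72.1307/530 ≈ 0.13610.

0.1361×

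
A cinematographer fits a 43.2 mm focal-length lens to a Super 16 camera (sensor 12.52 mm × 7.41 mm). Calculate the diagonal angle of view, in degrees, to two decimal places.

Sensor diagonal = √(12.52² + 7.41²) = √211.6585 ≈ 14.5485 mm.
Angle of view α = 2·arctan(d/2f) with d = 14.5485 mm and f = 43.2 mm.
d/2f = 0.16839; arctan(0.16839) ≈ 9.5581°, so α ≈ 19.1162°.

19.12°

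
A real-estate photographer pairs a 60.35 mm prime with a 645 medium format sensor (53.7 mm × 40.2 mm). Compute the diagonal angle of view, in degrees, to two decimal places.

58.13°

Sensor diagonal = √(53.7² + 40.2²) = √4499.7300 ≈ 67.0800 mm.
Angle of view α = 2·arctan(d/2f) with d = 67.0800 mm and f = 60.35 mm.
d/2f = 0.55576; arctan(0.55576) ≈ 29.0635°, so α ≈ 58.1270°.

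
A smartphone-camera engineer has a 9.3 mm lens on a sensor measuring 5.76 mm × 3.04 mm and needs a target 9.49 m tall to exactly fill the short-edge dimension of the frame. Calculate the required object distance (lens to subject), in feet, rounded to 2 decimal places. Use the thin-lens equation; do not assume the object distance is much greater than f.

W: 9.49 m = 9490 mm.
Magnification m = h/W = dᵢ/dₒ; combined with 1/f = 1/dₒ + 1/dᵢ this gives dₒ = f·(1 + W/h).
dₒ = 9.3 mm × (1 + 9490/3.04) = 9.3 × 3122.7105 ≈ 29041.208 mm = 29041.208/304.8 ft = 95.2796 ft.

95.28 ft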